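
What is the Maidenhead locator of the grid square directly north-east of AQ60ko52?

AQ60ko63

Longitude extended square 5; +1 → 6.
Latitude extended square 2; +1 → 3.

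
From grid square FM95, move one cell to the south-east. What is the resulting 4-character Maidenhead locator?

Longitude square 9; +1 → 10, wraps to 0, carry into field.
Longitude field F = 5; +1 → 6 = G.
Latitude square 5; −1 → 4.

GM04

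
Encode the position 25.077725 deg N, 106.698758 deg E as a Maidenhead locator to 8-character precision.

OL35ib38

Offset from 180°W / 90°S: lon 286.69876°, lat 115.07773°.
Field: lon ⌊286.69876/20⌋ = 14 → O; lat ⌊115.07773/10⌋ = 11 → L.
Square: lon ⌊6.69876/2⌋ = 3; lat ⌊5.07773/1⌋ = 5.
Subsquare: lon ⌊0.69876/0.0833333⌋ = 8 → i; lat ⌊0.07773/0.0416667⌋ = 1 → b.
Extended square: lon ⌊0.03209/0.00833333⌋ = 3; lat ⌊0.03606/0.00416667⌋ = 8.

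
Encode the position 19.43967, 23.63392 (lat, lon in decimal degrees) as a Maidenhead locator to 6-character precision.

KK19tk

Shift to the Maidenhead origin (180°W, 90°S): lon 203.6339, lat 109.4397.
Field (20°×10°, letters A–R): lon ⌊203.6339/20⌋ = 10 → K; lat ⌊109.4397/10⌋ = 10 → K.
Square (2°×1°, digits 0–9): lon ⌊3.6339/2⌋ = 1; lat ⌊9.4397/1⌋ = 9.
Subsquare (5′×2.5′, letters a–x): lon ⌊1.6339/0.0833333⌋ = 19 → t; lat ⌊0.4397/0.0416667⌋ = 10 → k.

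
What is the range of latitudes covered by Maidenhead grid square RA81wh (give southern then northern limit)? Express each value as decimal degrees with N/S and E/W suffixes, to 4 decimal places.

88.7083° S, 88.6667° S

Field R=17, A=0: +17·20° lon, +0·10° lat → SW at lon 160°, lat -90°.
Square 8, 1: +8·2° lon, +1·1° lat → SW at lon 176°, lat -89°.
Subsquare w=22, h=7: +22·0.0833333° lon, +7·0.0416667° lat → SW at lon 177.833°, lat -88.7083°.
Cell spans 0.0833333° lon × 0.0416667° lat.
south 88.7083° S, north 88.6667° S.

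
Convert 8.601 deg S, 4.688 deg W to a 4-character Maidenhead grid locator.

Shift to the Maidenhead origin (180°W, 90°S): lon 175.31, lat 81.40.
Field: lon ⌊175.31/20⌋ = 8 → I; lat ⌊81.40/10⌋ = 8 → I.
Square: lon ⌊15.31/2⌋ = 7; lat ⌊1.40/1⌋ = 1.

II71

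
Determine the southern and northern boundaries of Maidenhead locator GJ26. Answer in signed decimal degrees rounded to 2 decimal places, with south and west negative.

Field G=6, J=9: +6·20° lon, +9·10° lat → SW at lon -60°, lat 0°.
Square 2, 6: +2·2° lon, +6·1° lat → SW at lon -56°, lat 6°.
Cell spans 2° lon × 1° lat.
south 6.00, north 7.00.

6.00, 7.00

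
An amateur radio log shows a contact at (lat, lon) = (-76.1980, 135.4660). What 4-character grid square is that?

Shift to the Maidenhead origin (180°W, 90°S): lon 315.47, lat 13.80.
Field (20°×10°, letters A–R): 315.47/20 → 15 → P, 13.80/10 → 1 → B; chars PB.
Square (2°×1°, digits 0–9): 15.47/2 → 7, 3.80/1 → 3; chars 73.

PB73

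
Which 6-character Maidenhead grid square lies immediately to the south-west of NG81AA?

NG70xx

Longitude subsquare a = 0; −1 → -1, wraps to 23 = x, carry into square.
Longitude square 8; −1 → 7.
Latitude subsquare a = 0; −1 → -1, wraps to 23 = x, carry into square.
Latitude square 1; −1 → 0.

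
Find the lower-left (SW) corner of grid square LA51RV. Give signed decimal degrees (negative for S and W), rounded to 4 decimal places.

-88.1250, 51.4167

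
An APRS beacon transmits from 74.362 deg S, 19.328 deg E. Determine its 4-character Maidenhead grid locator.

Add 180° to longitude and 90° to latitude: 199.33, 15.64.
Field (20°×10°, letters A–R): lon ⌊199.33/20⌋ = 9 → J; lat ⌊15.64/10⌋ = 1 → B.
Square (2°×1°, digits 0–9): lon ⌊19.33/2⌋ = 9; lat ⌊5.64/1⌋ = 5.

JB95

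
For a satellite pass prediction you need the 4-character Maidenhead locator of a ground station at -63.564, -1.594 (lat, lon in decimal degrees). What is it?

Offset from 180°W / 90°S: lon 178.41°, lat 26.44°.
Field: 178.41/20 → 8 → I, 26.44/10 → 2 → C; chars IC.
Square: 18.41/2 → 9, 6.44/1 → 6; chars 96.

IC96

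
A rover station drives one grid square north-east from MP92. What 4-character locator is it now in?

Longitude square 9; +1 → 10, wraps to 0, carry into field.
Longitude field M = 12; +1 → 13 = N.
Latitude square 2; +1 → 3.

NP03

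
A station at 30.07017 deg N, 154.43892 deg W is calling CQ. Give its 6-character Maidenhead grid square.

BM20sb

Shift to the Maidenhead origin (180°W, 90°S): lon 25.5611, lat 120.0702.
Field: 25.5611/20 → 1 → B, 120.0702/10 → 12 → M; chars BM.
Square: 5.5611/2 → 2, 0.0702/1 → 0; chars 20.
Subsquare: 1.5611/0.0833333 → 18 → s, 0.0702/0.0416667 → 1 → b; chars sb.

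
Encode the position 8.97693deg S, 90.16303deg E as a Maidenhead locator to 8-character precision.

NI51ba95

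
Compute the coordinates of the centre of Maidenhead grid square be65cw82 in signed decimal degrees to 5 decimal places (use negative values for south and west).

-44.07292, -147.76250

Field B=1, E=4: +1·20° lon, +4·10° lat → SW at lon -160°, lat -50°.
Square 6, 5: +6·2° lon, +5·1° lat → SW at lon -148°, lat -45°.
Subsquare c=2, w=22: +2·0.0833333° lon, +22·0.0416667° lat → SW at lon -147.833°, lat -44.0833°.
Extended square 8, 2: +8·0.00833333° lon, +2·0.00416667° lat → SW at lon -147.767°, lat -44.075°.
Cell spans 0.00833333° lon × 0.00416667° lat. Centre is SW corner plus half of each.
latitude -44.07292, longitude -147.76250.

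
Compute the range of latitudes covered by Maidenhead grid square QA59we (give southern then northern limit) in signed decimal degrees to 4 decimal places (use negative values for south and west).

Field Q=16, A=0: +16·20° lon, +0·10° lat → SW at lon 140°, lat -90°.
Square 5, 9: +5·2° lon, +9·1° lat → SW at lon 150°, lat -81°.
Subsquare w=22, e=4: +22·0.0833333° lon, +4·0.0416667° lat → SW at lon 151.833°, lat -80.8333°.
Cell spans 0.0833333° lon × 0.0416667° lat.
south -80.8333, north -80.7917.

-80.8333, -80.7917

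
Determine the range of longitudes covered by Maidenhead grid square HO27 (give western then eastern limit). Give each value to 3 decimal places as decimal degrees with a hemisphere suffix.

36.000° W, 34.000° W

Field H=7, O=14: +7·20° lon, +14·10° lat → SW at lon -40°, lat 50°.
Square 2, 7: +2·2° lon, +7·1° lat → SW at lon -36°, lat 57°.
Cell spans 2° lon × 1° lat.
west 36.000° W, east 34.000° W.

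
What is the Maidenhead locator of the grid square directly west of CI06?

Longitude square 0; −1 → -1, wraps to 9, carry into field.
Longitude field C = 2; −1 → 1 = B.
The latitude characters are unchanged.

BI96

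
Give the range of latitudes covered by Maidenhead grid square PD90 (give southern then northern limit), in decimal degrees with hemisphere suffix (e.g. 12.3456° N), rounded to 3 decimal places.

60.000° S, 59.000° S

Field P=15, D=3: +15·20° lon, +3·10° lat → SW at lon 120°, lat -60°.
Square 9, 0: +9·2° lon, +0·1° lat → SW at lon 138°, lat -60°.
Cell spans 2° lon × 1° lat.
south 60.000° S, north 59.000° S.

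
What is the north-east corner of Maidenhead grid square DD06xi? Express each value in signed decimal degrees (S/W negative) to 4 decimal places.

-53.6250, -118.0000

Field D=3, D=3: +3·20° lon, +3·10° lat → SW at lon -120°, lat -60°.
Square 0, 6: +0·2° lon, +6·1° lat → SW at lon -120°, lat -54°.
Subsquare x=23, i=8: +23·0.0833333° lon, +8·0.0416667° lat → SW at lon -118.083°, lat -53.6667°.
Cell spans 0.0833333° lon × 0.0416667° lat. NE corner is SW corner plus one full cell.
latitude -53.6250, longitude -118.0000.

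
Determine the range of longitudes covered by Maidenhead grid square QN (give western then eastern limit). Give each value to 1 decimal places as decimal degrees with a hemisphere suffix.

140.0° E, 160.0° E

Field Q=16, N=13: +16·20° lon, +13·10° lat → SW at lon 140°, lat 40°.
Cell spans 20° lon × 10° lat.
west 140.0° E, east 160.0° E.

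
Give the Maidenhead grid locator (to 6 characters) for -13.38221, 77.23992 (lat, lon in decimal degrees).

Shift to the Maidenhead origin (180°W, 90°S): lon 257.2399, lat 76.6178.
Field (20°×10°, letters A–R): 257.2399/20 → 12 → M, 76.6178/10 → 7 → H; chars MH.
Square (2°×1°, digits 0–9): 17.2399/2 → 8, 6.6178/1 → 6; chars 86.
Subsquare (5′×2.5′, letters a–x): 1.2399/0.0833333 → 14 → o, 0.6178/0.0416667 → 14 → o; chars oo.

MH86oo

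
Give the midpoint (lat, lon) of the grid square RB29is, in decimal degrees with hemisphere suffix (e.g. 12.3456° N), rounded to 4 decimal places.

Field R=17, B=1: +17·20° lon, +1·10° lat → SW at lon 160°, lat -80°.
Square 2, 9: +2·2° lon, +9·1° lat → SW at lon 164°, lat -71°.
Subsquare i=8, s=18: +8·0.0833333° lon, +18·0.0416667° lat → SW at lon 164.667°, lat -70.25°.
Cell spans 0.0833333° lon × 0.0416667° lat. Centre is SW corner plus half of each.
latitude 70.2292° S, longitude 164.7083° E.

70.2292° S, 164.7083° E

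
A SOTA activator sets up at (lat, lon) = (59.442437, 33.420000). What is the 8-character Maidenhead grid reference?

KO69rk06

Offset from 180°W / 90°S: lon 213.42000°, lat 149.44244°.
Field (20°×10°, letters A–R): 213.42000/20 → 10 → K, 149.44244/10 → 14 → O; chars KO.
Square (2°×1°, digits 0–9): 13.42000/2 → 6, 9.44244/1 → 9; chars 69.
Subsquare (5′×2.5′, letters a–x): 1.42000/0.0833333 → 17 → r, 0.44244/0.0416667 → 10 → k; chars rk.
Extended square (30″×15″, digits 0–9): 0.00333/0.00833333 → 0, 0.02577/0.00416667 → 6; chars 06.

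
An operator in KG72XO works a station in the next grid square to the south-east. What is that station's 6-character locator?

KG82an

Longitude subsquare x = 23; +1 → 24, wraps to 0 = a, carry into square.
Longitude square 7; +1 → 8.
Latitude subsquare o = 14; −1 → 13 = n.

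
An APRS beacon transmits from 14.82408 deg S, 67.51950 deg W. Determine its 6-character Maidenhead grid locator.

FH65fe

Add 180° to longitude and 90° to latitude: 112.4805, 75.1759.
Field: lon ⌊112.4805/20⌋ = 5 → F; lat ⌊75.1759/10⌋ = 7 → H.
Square: lon ⌊12.4805/2⌋ = 6; lat ⌊5.1759/1⌋ = 5.
Subsquare: lon ⌊0.4805/0.0833333⌋ = 5 → f; lat ⌊0.1759/0.0416667⌋ = 4 → e.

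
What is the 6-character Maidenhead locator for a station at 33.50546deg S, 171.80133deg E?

Shift to the Maidenhead origin (180°W, 90°S): lon 351.8013, lat 56.4945.
Field (20°×10°, letters A–R): lon ⌊351.8013/20⌋ = 17 → R; lat ⌊56.4945/10⌋ = 5 → F.
Square (2°×1°, digits 0–9): lon ⌊11.8013/2⌋ = 5; lat ⌊6.4945/1⌋ = 6.
Subsquare (5′×2.5′, letters a–x): lon ⌊1.8013/0.0833333⌋ = 21 → v; lat ⌊0.4945/0.0416667⌋ = 11 → l.

RF56vl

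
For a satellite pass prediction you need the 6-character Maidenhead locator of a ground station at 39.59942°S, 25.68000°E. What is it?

Shift to the Maidenhead origin (180°W, 90°S): lon 205.6800, lat 50.4006.
Field: 205.6800/20 → 10 → K, 50.4006/10 → 5 → F; chars KF.
Square: 5.6800/2 → 2, 0.4006/1 → 0; chars 20.
Subsquare: 1.6800/0.0833333 → 20 → u, 0.4006/0.0416667 → 9 → j; chars uj.

KF20uj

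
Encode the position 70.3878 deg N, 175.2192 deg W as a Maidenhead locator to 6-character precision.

Shift to the Maidenhead origin (180°W, 90°S): lon 4.7808, lat 160.3878.
Field: lon ⌊4.7808/20⌋ = 0 → A; lat ⌊160.3878/10⌋ = 16 → Q.
Square: lon ⌊4.7808/2⌋ = 2; lat ⌊0.3878/1⌋ = 0.
Subsquare: lon ⌊0.7808/0.0833333⌋ = 9 → j; lat ⌊0.3878/0.0416667⌋ = 9 → j.

AQ20jj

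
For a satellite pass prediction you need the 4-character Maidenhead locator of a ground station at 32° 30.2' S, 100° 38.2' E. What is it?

OF07

Offset from 180°W / 90°S: lon 280.64°, lat 57.50°.
Field: lon ⌊280.64/20⌋ = 14 → O; lat ⌊57.50/10⌋ = 5 → F.
Square: lon ⌊0.64/2⌋ = 0; lat ⌊7.50/1⌋ = 7.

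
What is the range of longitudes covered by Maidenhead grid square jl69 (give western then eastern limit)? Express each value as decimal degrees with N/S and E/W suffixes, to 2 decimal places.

Field J=9, L=11: +9·20° lon, +11·10° lat → SW at lon 0°, lat 20°.
Square 6, 9: +6·2° lon, +9·1° lat → SW at lon 12°, lat 29°.
Cell spans 2° lon × 1° lat.
west 12.00° E, east 14.00° E.

12.00° E, 14.00° E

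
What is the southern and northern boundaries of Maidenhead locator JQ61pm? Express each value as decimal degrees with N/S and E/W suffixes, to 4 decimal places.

Field J=9, Q=16: +9·20° lon, +16·10° lat → SW at lon 0°, lat 70°.
Square 6, 1: +6·2° lon, +1·1° lat → SW at lon 12°, lat 71°.
Subsquare p=15, m=12: +15·0.0833333° lon, +12·0.0416667° lat → SW at lon 13.25°, lat 71.5°.
Cell spans 0.0833333° lon × 0.0416667° lat.
south 71.5000° N, north 71.5417° N.

71.5000° N, 71.5417° N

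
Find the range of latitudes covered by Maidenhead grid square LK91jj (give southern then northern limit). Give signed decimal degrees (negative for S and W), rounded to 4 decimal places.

Field L=11, K=10: +11·20° lon, +10·10° lat → SW at lon 40°, lat 10°.
Square 9, 1: +9·2° lon, +1·1° lat → SW at lon 58°, lat 11°.
Subsquare j=9, j=9: +9·0.0833333° lon, +9·0.0416667° lat → SW at lon 58.75°, lat 11.375°.
Cell spans 0.0833333° lon × 0.0416667° lat.
south 11.3750, north 11.4167.

11.3750, 11.4167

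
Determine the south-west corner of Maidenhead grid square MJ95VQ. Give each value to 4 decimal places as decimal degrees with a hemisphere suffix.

5.6667° N, 79.7500° E

Field M=12, J=9: +12·20° lon, +9·10° lat → SW at lon 60°, lat 0°.
Square 9, 5: +9·2° lon, +5·1° lat → SW at lon 78°, lat 5°.
Subsquare v=21, q=16: +21·0.0833333° lon, +16·0.0416667° lat → SW at lon 79.75°, lat 5.66667°.
latitude 5.6667° N, longitude 79.7500° E.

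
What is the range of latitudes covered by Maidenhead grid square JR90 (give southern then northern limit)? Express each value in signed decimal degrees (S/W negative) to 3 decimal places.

80.000, 81.000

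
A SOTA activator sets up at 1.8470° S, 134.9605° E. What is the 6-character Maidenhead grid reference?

Offset from 180°W / 90°S: lon 314.9605°, lat 88.1530°.
Field (20°×10°, letters A–R): lon ⌊314.9605/20⌋ = 15 → P; lat ⌊88.1530/10⌋ = 8 → I.
Square (2°×1°, digits 0–9): lon ⌊14.9605/2⌋ = 7; lat ⌊8.1530/1⌋ = 8.
Subsquare (5′×2.5′, letters a–x): lon ⌊0.9605/0.0833333⌋ = 11 → l; lat ⌊0.1530/0.0416667⌋ = 3 → d.

PI78ld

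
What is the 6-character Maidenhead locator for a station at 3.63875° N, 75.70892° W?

FJ23dp

Add 180° to longitude and 90° to latitude: 104.2911, 93.6388.
Field (20°×10°, letters A–R): 104.2911/20 → 5 → F, 93.6388/10 → 9 → J; chars FJ.
Square (2°×1°, digits 0–9): 4.2911/2 → 2, 3.6388/1 → 3; chars 23.
Subsquare (5′×2.5′, letters a–x): 0.2911/0.0833333 → 3 → d, 0.6388/0.0416667 → 15 → p; chars dp.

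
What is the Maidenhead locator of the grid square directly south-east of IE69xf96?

IE79af05

Longitude extended square 9; +1 → 10, wraps to 0, carry into subsquare.
Longitude subsquare x = 23; +1 → 24, wraps to 0 = a, carry into square.
Longitude square 6; +1 → 7.
Latitude extended square 6; −1 → 5.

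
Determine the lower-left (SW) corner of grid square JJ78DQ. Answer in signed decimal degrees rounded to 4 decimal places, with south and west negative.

8.6667, 14.2500

Field J=9, J=9: +9·20° lon, +9·10° lat → SW at lon 0°, lat 0°.
Square 7, 8: +7·2° lon, +8·1° lat → SW at lon 14°, lat 8°.
Subsquare d=3, q=16: +3·0.0833333° lon, +16·0.0416667° lat → SW at lon 14.25°, lat 8.66667°.
latitude 8.6667, longitude 14.2500.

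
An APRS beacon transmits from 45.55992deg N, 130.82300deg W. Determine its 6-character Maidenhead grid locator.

CN45on

Add 180° to longitude and 90° to latitude: 49.1770, 135.5599.
Field: lon ⌊49.1770/20⌋ = 2 → C; lat ⌊135.5599/10⌋ = 13 → N.
Square: lon ⌊9.1770/2⌋ = 4; lat ⌊5.5599/1⌋ = 5.
Subsquare: lon ⌊1.1770/0.0833333⌋ = 14 → o; lat ⌊0.5599/0.0416667⌋ = 13 → n.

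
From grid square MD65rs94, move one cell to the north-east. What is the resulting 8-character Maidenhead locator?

MD65ss05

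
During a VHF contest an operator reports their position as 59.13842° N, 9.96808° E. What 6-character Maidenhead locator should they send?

JO49xd

Add 180° to longitude and 90° to latitude: 189.9681, 149.1384.
Field (20°×10°, letters A–R): lon ⌊189.9681/20⌋ = 9 → J; lat ⌊149.1384/10⌋ = 14 → O.
Square (2°×1°, digits 0–9): lon ⌊9.9681/2⌋ = 4; lat ⌊9.1384/1⌋ = 9.
Subsquare (5′×2.5′, letters a–x): lon ⌊1.9681/0.0833333⌋ = 23 → x; lat ⌊0.1384/0.0416667⌋ = 3 → d.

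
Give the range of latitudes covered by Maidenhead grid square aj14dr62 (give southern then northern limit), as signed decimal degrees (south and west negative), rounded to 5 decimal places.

4.71667, 4.72083

Field A=0, J=9: +0·20° lon, +9·10° lat → SW at lon -180°, lat 0°.
Square 1, 4: +1·2° lon, +4·1° lat → SW at lon -178°, lat 4°.
Subsquare d=3, r=17: +3·0.0833333° lon, +17·0.0416667° lat → SW at lon -177.75°, lat 4.70833°.
Extended square 6, 2: +6·0.00833333° lon, +2·0.00416667° lat → SW at lon -177.7°, lat 4.71667°.
Cell spans 0.00833333° lon × 0.00416667° lat.
south 4.71667, north 4.72083.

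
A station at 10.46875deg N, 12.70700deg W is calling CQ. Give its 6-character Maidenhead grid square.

Offset from 180°W / 90°S: lon 167.2930°, lat 100.4688°.
Field: 167.2930/20 → 8 → I, 100.4688/10 → 10 → K; chars IK.
Square: 7.2930/2 → 3, 0.4688/1 → 0; chars 30.
Subsquare: 1.2930/0.0833333 → 15 → p, 0.4688/0.0416667 → 11 → l; chars pl.

IK30pl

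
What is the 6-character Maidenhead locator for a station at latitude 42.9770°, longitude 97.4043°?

NN82qx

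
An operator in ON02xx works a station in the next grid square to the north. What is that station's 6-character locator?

Latitude subsquare x = 23; +1 → 24, wraps to 0 = a, carry into square.
Latitude square 2; +1 → 3.
The longitude characters are unchanged.

ON03xa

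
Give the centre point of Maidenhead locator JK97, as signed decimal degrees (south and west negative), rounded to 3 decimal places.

17.500, 19.000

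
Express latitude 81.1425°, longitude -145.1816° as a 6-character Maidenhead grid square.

BR71jd

Add 180° to longitude and 90° to latitude: 34.8184, 171.1425.
Field: lon ⌊34.8184/20⌋ = 1 → B; lat ⌊171.1425/10⌋ = 17 → R.
Square: lon ⌊14.8184/2⌋ = 7; lat ⌊1.1425/1⌋ = 1.
Subsquare: lon ⌊0.8184/0.0833333⌋ = 9 → j; lat ⌊0.1425/0.0416667⌋ = 3 → d.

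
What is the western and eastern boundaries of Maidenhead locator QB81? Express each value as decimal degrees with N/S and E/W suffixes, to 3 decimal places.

156.000° E, 158.000° E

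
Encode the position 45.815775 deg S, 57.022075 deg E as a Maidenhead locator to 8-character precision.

LE84me24

Offset from 180°W / 90°S: lon 237.02208°, lat 44.18422°.
Field: lon ⌊237.02208/20⌋ = 11 → L; lat ⌊44.18422/10⌋ = 4 → E.
Square: lon ⌊17.02208/2⌋ = 8; lat ⌊4.18422/1⌋ = 4.
Subsquare: lon ⌊1.02208/0.0833333⌋ = 12 → m; lat ⌊0.18422/0.0416667⌋ = 4 → e.
Extended square: lon ⌊0.02208/0.00833333⌋ = 2; lat ⌊0.01756/0.00416667⌋ = 4.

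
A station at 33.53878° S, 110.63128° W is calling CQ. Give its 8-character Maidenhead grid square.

Shift to the Maidenhead origin (180°W, 90°S): lon 69.36872, lat 56.46122.
Field: lon ⌊69.36872/20⌋ = 3 → D; lat ⌊56.46122/10⌋ = 5 → F.
Square: lon ⌊9.36872/2⌋ = 4; lat ⌊6.46122/1⌋ = 6.
Subsquare: lon ⌊1.36872/0.0833333⌋ = 16 → q; lat ⌊0.46122/0.0416667⌋ = 11 → l.
Extended square: lon ⌊0.03539/0.00833333⌋ = 4; lat ⌊0.00289/0.00416667⌋ = 0.

DF46ql40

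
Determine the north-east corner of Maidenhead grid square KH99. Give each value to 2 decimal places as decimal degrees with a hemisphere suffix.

10.00° S, 40.00° E

Field K=10, H=7: +10·20° lon, +7·10° lat → SW at lon 20°, lat -20°.
Square 9, 9: +9·2° lon, +9·1° lat → SW at lon 38°, lat -11°.
Cell spans 2° lon × 1° lat. NE corner is SW corner plus one full cell.
latitude 10.00° S, longitude 40.00° E.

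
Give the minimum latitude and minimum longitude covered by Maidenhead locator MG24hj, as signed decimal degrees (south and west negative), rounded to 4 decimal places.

-25.6250, 64.5833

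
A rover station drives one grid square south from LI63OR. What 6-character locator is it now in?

Latitude subsquare r = 17; −1 → 16 = q.
The longitude characters are unchanged.

LI63oq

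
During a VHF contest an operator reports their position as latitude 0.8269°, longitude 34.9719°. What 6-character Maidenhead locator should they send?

KJ70lt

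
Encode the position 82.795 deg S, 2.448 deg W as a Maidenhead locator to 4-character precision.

Add 180° to longitude and 90° to latitude: 177.55, 7.20.
Field: 177.55/20 → 8 → I, 7.20/10 → 0 → A; chars IA.
Square: 17.55/2 → 8, 7.20/1 → 7; chars 87.

IA87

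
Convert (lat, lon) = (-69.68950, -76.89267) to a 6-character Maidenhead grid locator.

FC10nh

Add 180° to longitude and 90° to latitude: 103.1073, 20.3105.
Field (20°×10°, letters A–R): 103.1073/20 → 5 → F, 20.3105/10 → 2 → C; chars FC.
Square (2°×1°, digits 0–9): 3.1073/2 → 1, 0.3105/1 → 0; chars 10.
Subsquare (5′×2.5′, letters a–x): 1.1073/0.0833333 → 13 → n, 0.3105/0.0416667 → 7 → h; chars nh.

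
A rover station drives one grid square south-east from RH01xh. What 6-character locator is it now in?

RH11ag

Longitude subsquare x = 23; +1 → 24, wraps to 0 = a, carry into square.
Longitude square 0; +1 → 1.
Latitude subsquare h = 7; −1 → 6 = g.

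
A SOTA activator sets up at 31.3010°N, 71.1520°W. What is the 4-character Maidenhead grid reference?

FM41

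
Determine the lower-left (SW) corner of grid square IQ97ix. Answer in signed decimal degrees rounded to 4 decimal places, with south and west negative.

Field I=8, Q=16: +8·20° lon, +16·10° lat → SW at lon -20°, lat 70°.
Square 9, 7: +9·2° lon, +7·1° lat → SW at lon -2°, lat 77°.
Subsquare i=8, x=23: +8·0.0833333° lon, +23·0.0416667° lat → SW at lon -1.33333°, lat 77.9583°.
latitude 77.9583, longitude -1.3333.

77.9583, -1.3333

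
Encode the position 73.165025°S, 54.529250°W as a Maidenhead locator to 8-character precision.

Offset from 180°W / 90°S: lon 125.47075°, lat 16.83498°.
Field (20°×10°, letters A–R): lon ⌊125.47075/20⌋ = 6 → G; lat ⌊16.83498/10⌋ = 1 → B.
Square (2°×1°, digits 0–9): lon ⌊5.47075/2⌋ = 2; lat ⌊6.83498/1⌋ = 6.
Subsquare (5′×2.5′, letters a–x): lon ⌊1.47075/0.0833333⌋ = 17 → r; lat ⌊0.83498/0.0416667⌋ = 20 → u.
Extended square (30″×15″, digits 0–9): lon ⌊0.05408/0.00833333⌋ = 6; lat ⌊0.00164/0.00416667⌋ = 0.

GB26ru60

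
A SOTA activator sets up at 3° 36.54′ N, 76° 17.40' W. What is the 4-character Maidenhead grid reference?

FJ13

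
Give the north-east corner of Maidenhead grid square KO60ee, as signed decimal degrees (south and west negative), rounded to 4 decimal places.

50.2083, 32.4167

Field K=10, O=14: +10·20° lon, +14·10° lat → SW at lon 20°, lat 50°.
Square 6, 0: +6·2° lon, +0·1° lat → SW at lon 32°, lat 50°.
Subsquare e=4, e=4: +4·0.0833333° lon, +4·0.0416667° lat → SW at lon 32.3333°, lat 50.1667°.
Cell spans 0.0833333° lon × 0.0416667° lat. NE corner is SW corner plus one full cell.
latitude 50.2083, longitude 32.4167.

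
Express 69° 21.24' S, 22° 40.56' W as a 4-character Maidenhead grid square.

HC80

Add 180° to longitude and 90° to latitude: 157.32, 20.65.
Field (20°×10°, letters A–R): lon ⌊157.32/20⌋ = 7 → H; lat ⌊20.65/10⌋ = 2 → C.
Square (2°×1°, digits 0–9): lon ⌊17.32/2⌋ = 8; lat ⌊0.65/1⌋ = 0.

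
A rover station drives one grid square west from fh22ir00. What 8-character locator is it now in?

FH22hr90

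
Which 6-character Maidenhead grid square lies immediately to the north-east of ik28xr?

Longitude subsquare x = 23; +1 → 24, wraps to 0 = a, carry into square.
Longitude square 2; +1 → 3.
Latitude subsquare r = 17; +1 → 18 = s.

IK38as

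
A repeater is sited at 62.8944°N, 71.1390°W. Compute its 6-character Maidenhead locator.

FP42kv

Shift to the Maidenhead origin (180°W, 90°S): lon 108.8610, lat 152.8944.
Field: lon ⌊108.8610/20⌋ = 5 → F; lat ⌊152.8944/10⌋ = 15 → P.
Square: lon ⌊8.8610/2⌋ = 4; lat ⌊2.8944/1⌋ = 2.
Subsquare: lon ⌊0.8610/0.0833333⌋ = 10 → k; lat ⌊0.8944/0.0416667⌋ = 21 → v.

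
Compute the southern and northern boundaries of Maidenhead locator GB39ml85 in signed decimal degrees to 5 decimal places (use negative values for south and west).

-70.52083, -70.51667

Field G=6, B=1: +6·20° lon, +1·10° lat → SW at lon -60°, lat -80°.
Square 3, 9: +3·2° lon, +9·1° lat → SW at lon -54°, lat -71°.
Subsquare m=12, l=11: +12·0.0833333° lon, +11·0.0416667° lat → SW at lon -53°, lat -70.5417°.
Extended square 8, 5: +8·0.00833333° lon, +5·0.00416667° lat → SW at lon -52.9333°, lat -70.5208°.
Cell spans 0.00833333° lon × 0.00416667° lat.
south -70.52083, north -70.51667.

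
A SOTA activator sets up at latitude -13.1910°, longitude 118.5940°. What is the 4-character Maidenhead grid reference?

OH96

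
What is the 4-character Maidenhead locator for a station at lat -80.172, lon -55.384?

Shift to the Maidenhead origin (180°W, 90°S): lon 124.62, lat 9.83.
Field (20°×10°, letters A–R): lon ⌊124.62/20⌋ = 6 → G; lat ⌊9.83/10⌋ = 0 → A.
Square (2°×1°, digits 0–9): lon ⌊4.62/2⌋ = 2; lat ⌊9.83/1⌋ = 9.

GA29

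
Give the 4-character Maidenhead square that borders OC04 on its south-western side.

NC93

Longitude square 0; −1 → -1, wraps to 9, carry into field.
Longitude field O = 14; −1 → 13 = N.
Latitude square 4; −1 → 3.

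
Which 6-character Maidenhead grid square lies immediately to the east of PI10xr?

PI20ar

Longitude subsquare x = 23; +1 → 24, wraps to 0 = a, carry into square.
Longitude square 1; +1 → 2.
The latitude characters are unchanged.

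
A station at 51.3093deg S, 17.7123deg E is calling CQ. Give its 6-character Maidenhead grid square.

JD88uq

Offset from 180°W / 90°S: lon 197.7123°, lat 38.6907°.
Field (20°×10°, letters A–R): 197.7123/20 → 9 → J, 38.6907/10 → 3 → D; chars JD.
Square (2°×1°, digits 0–9): 17.7123/2 → 8, 8.6907/1 → 8; chars 88.
Subsquare (5′×2.5′, letters a–x): 1.7123/0.0833333 → 20 → u, 0.6907/0.0416667 → 16 → q; chars uq.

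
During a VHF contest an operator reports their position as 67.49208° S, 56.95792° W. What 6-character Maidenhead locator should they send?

GC12mm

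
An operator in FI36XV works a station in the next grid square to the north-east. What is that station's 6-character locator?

Longitude subsquare x = 23; +1 → 24, wraps to 0 = a, carry into square.
Longitude square 3; +1 → 4.
Latitude subsquare v = 21; +1 → 22 = w.

FI46aw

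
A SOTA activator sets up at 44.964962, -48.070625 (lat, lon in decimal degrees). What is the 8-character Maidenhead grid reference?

GN54xx11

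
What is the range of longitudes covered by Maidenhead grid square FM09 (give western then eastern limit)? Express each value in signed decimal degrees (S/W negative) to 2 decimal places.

Field F=5, M=12: +5·20° lon, +12·10° lat → SW at lon -80°, lat 30°.
Square 0, 9: +0·2° lon, +9·1° lat → SW at lon -80°, lat 39°.
Cell spans 2° lon × 1° lat.
west -80.00, east -78.00.

-80.00, -78.00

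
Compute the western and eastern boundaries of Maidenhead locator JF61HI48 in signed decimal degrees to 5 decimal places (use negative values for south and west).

12.61667, 12.62500

Field J=9, F=5: +9·20° lon, +5·10° lat → SW at lon 0°, lat -40°.
Square 6, 1: +6·2° lon, +1·1° lat → SW at lon 12°, lat -39°.
Subsquare h=7, i=8: +7·0.0833333° lon, +8·0.0416667° lat → SW at lon 12.5833°, lat -38.6667°.
Extended square 4, 8: +4·0.00833333° lon, +8·0.00416667° lat → SW at lon 12.6167°, lat -38.6333°.
Cell spans 0.00833333° lon × 0.00416667° lat.
west 12.61667, east 12.62500.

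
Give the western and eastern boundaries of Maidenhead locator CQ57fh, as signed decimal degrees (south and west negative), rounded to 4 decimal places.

Field C=2, Q=16: +2·20° lon, +16·10° lat → SW at lon -140°, lat 70°.
Square 5, 7: +5·2° lon, +7·1° lat → SW at lon -130°, lat 77°.
Subsquare f=5, h=7: +5·0.0833333° lon, +7·0.0416667° lat → SW at lon -129.583°, lat 77.2917°.
Cell spans 0.0833333° lon × 0.0416667° lat.
west -129.5833, east -129.5000.

-129.5833, -129.5000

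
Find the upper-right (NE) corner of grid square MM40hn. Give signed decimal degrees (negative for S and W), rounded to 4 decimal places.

30.5833, 68.6667

Field M=12, M=12: +12·20° lon, +12·10° lat → SW at lon 60°, lat 30°.
Square 4, 0: +4·2° lon, +0·1° lat → SW at lon 68°, lat 30°.
Subsquare h=7, n=13: +7·0.0833333° lon, +13·0.0416667° lat → SW at lon 68.5833°, lat 30.5417°.
Cell spans 0.0833333° lon × 0.0416667° lat. NE corner is SW corner plus one full cell.
latitude 30.5833, longitude 68.6667.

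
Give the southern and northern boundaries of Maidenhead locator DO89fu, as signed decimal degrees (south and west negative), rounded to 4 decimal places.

59.8333, 59.8750

Field D=3, O=14: +3·20° lon, +14·10° lat → SW at lon -120°, lat 50°.
Square 8, 9: +8·2° lon, +9·1° lat → SW at lon -104°, lat 59°.
Subsquare f=5, u=20: +5·0.0833333° lon, +20·0.0416667° lat → SW at lon -103.583°, lat 59.8333°.
Cell spans 0.0833333° lon × 0.0416667° lat.
south 59.8333, north 59.8750.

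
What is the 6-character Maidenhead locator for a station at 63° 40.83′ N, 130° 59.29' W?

CP43mq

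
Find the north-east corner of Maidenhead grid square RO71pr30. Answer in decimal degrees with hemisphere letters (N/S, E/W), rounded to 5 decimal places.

Field R=17, O=14: +17·20° lon, +14·10° lat → SW at lon 160°, lat 50°.
Square 7, 1: +7·2° lon, +1·1° lat → SW at lon 174°, lat 51°.
Subsquare p=15, r=17: +15·0.0833333° lon, +17·0.0416667° lat → SW at lon 175.25°, lat 51.7083°.
Extended square 3, 0: +3·0.00833333° lon, +0·0.00416667° lat → SW at lon 175.275°, lat 51.7083°.
Cell spans 0.00833333° lon × 0.00416667° lat. NE corner is SW corner plus one full cell.
latitude 51.71250° N, longitude 175.28333° E.

51.71250° N, 175.28333° E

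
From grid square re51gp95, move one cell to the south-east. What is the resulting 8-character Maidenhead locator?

RE51hp04

Longitude extended square 9; +1 → 10, wraps to 0, carry into subsquare.
Longitude subsquare g = 6; +1 → 7 = h.
Latitude extended square 5; −1 → 4.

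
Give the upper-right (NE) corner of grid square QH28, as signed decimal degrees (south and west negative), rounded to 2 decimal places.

Field Q=16, H=7: +16·20° lon, +7·10° lat → SW at lon 140°, lat -20°.
Square 2, 8: +2·2° lon, +8·1° lat → SW at lon 144°, lat -12°.
Cell spans 2° lon × 1° lat. NE corner is SW corner plus one full cell.
latitude -11.00, longitude 146.00.

-11.00, 146.00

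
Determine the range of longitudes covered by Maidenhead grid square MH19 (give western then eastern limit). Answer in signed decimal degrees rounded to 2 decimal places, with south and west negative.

62.00, 64.00

Field M=12, H=7: +12·20° lon, +7·10° lat → SW at lon 60°, lat -20°.
Square 1, 9: +1·2° lon, +9·1° lat → SW at lon 62°, lat -11°.
Cell spans 2° lon × 1° lat.
west 62.00, east 64.00.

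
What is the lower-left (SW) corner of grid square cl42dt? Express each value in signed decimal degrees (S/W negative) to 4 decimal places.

22.7917, -131.7500

Field C=2, L=11: +2·20° lon, +11·10° lat → SW at lon -140°, lat 20°.
Square 4, 2: +4·2° lon, +2·1° lat → SW at lon -132°, lat 22°.
Subsquare d=3, t=19: +3·0.0833333° lon, +19·0.0416667° lat → SW at lon -131.75°, lat 22.7917°.
latitude 22.7917, longitude -131.7500.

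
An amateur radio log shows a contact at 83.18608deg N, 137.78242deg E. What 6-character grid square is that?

PR83ve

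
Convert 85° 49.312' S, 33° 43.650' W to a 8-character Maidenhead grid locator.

HA34de22

Shift to the Maidenhead origin (180°W, 90°S): lon 146.27250, lat 4.17813.
Field: lon ⌊146.27250/20⌋ = 7 → H; lat ⌊4.17813/10⌋ = 0 → A.
Square: lon ⌊6.27250/2⌋ = 3; lat ⌊4.17813/1⌋ = 4.
Subsquare: lon ⌊0.27250/0.0833333⌋ = 3 → d; lat ⌊0.17813/0.0416667⌋ = 4 → e.
Extended square: lon ⌊0.02250/0.00833333⌋ = 2; lat ⌊0.01147/0.00416667⌋ = 2.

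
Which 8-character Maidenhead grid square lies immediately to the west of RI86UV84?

RI86uv74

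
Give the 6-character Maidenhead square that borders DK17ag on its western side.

DK07xg

Longitude subsquare a = 0; −1 → -1, wraps to 23 = x, carry into square.
Longitude square 1; −1 → 0.
The latitude characters are unchanged.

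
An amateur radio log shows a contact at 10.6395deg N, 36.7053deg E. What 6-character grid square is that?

Offset from 180°W / 90°S: lon 216.7053°, lat 100.6395°.
Field: lon ⌊216.7053/20⌋ = 10 → K; lat ⌊100.6395/10⌋ = 10 → K.
Square: lon ⌊16.7053/2⌋ = 8; lat ⌊0.6395/1⌋ = 0.
Subsquare: lon ⌊0.7053/0.0833333⌋ = 8 → i; lat ⌊0.6395/0.0416667⌋ = 15 → p.

KK80ip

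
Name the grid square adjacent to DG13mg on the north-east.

DG13nh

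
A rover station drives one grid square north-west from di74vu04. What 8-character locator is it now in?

DI74uu95

Longitude extended square 0; −1 → -1, wraps to 9, carry into subsquare.
Longitude subsquare v = 21; −1 → 20 = u.
Latitude extended square 4; +1 → 5.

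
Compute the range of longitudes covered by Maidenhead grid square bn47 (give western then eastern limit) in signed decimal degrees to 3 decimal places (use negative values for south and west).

-152.000, -150.000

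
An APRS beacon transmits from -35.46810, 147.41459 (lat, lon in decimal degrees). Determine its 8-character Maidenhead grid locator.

Add 180° to longitude and 90° to latitude: 327.41459, 54.53190.
Field: lon ⌊327.41459/20⌋ = 16 → Q; lat ⌊54.53190/10⌋ = 5 → F.
Square: lon ⌊7.41459/2⌋ = 3; lat ⌊4.53190/1⌋ = 4.
Subsquare: lon ⌊1.41459/0.0833333⌋ = 16 → q; lat ⌊0.53190/0.0416667⌋ = 12 → m.
Extended square: lon ⌊0.08126/0.00833333⌋ = 9; lat ⌊0.03190/0.00416667⌋ = 7.

QF34qm97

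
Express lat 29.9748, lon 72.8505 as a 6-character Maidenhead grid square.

Shift to the Maidenhead origin (180°W, 90°S): lon 252.8505, lat 119.9748.
Field: lon ⌊252.8505/20⌋ = 12 → M; lat ⌊119.9748/10⌋ = 11 → L.
Square: lon ⌊12.8505/2⌋ = 6; lat ⌊9.9748/1⌋ = 9.
Subsquare: lon ⌊0.8505/0.0833333⌋ = 10 → k; lat ⌊0.9748/0.0416667⌋ = 23 → x.

ML69kx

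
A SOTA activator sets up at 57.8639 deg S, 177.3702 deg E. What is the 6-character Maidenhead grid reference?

Shift to the Maidenhead origin (180°W, 90°S): lon 357.3702, lat 32.1361.
Field (20°×10°, letters A–R): 357.3702/20 → 17 → R, 32.1361/10 → 3 → D; chars RD.
Square (2°×1°, digits 0–9): 17.3702/2 → 8, 2.1361/1 → 2; chars 82.
Subsquare (5′×2.5′, letters a–x): 1.3702/0.0833333 → 16 → q, 0.1361/0.0416667 → 3 → d; chars qd.

RD82qd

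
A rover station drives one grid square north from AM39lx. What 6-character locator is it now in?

AN30la

Latitude subsquare x = 23; +1 → 24, wraps to 0 = a, carry into square.
Latitude square 9; +1 → 10, wraps to 0, carry into field.
Latitude field M = 12; +1 → 13 = N.
The longitude characters are unchanged.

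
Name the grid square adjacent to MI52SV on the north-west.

MI52rw

Longitude subsquare s = 18; −1 → 17 = r.
Latitude subsquare v = 21; +1 → 22 = w.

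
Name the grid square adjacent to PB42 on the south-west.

PB31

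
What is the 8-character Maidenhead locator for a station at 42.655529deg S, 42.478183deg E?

Add 180° to longitude and 90° to latitude: 222.47818, 47.34447.
Field (20°×10°, letters A–R): 222.47818/20 → 11 → L, 47.34447/10 → 4 → E; chars LE.
Square (2°×1°, digits 0–9): 2.47818/2 → 1, 7.34447/1 → 7; chars 17.
Subsquare (5′×2.5′, letters a–x): 0.47818/0.0833333 → 5 → f, 0.34447/0.0416667 → 8 → i; chars fi.
Extended square (30″×15″, digits 0–9): 0.06152/0.00833333 → 7, 0.01114/0.00416667 → 2; chars 72.

LE17fi72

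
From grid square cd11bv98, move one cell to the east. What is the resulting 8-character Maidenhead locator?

Longitude extended square 9; +1 → 10, wraps to 0, carry into subsquare.
Longitude subsquare b = 1; +1 → 2 = c.
The latitude characters are unchanged.

CD11cv08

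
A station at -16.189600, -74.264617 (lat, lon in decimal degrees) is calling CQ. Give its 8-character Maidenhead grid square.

FH23ut84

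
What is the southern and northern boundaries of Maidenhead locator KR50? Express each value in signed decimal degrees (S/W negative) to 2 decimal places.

Field K=10, R=17: +10·20° lon, +17·10° lat → SW at lon 20°, lat 80°.
Square 5, 0: +5·2° lon, +0·1° lat → SW at lon 30°, lat 80°.
Cell spans 2° lon × 1° lat.
south 80.00, north 81.00.

80.00, 81.00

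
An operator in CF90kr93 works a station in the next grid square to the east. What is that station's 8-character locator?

CF90lr03

Longitude extended square 9; +1 → 10, wraps to 0, carry into subsquare.
Longitude subsquare k = 10; +1 → 11 = l.
The latitude characters are unchanged.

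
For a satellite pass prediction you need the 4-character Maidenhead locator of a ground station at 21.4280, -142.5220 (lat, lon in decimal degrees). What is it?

BL81

Add 180° to longitude and 90° to latitude: 37.48, 111.43.
Field: 37.48/20 → 1 → B, 111.43/10 → 11 → L; chars BL.
Square: 17.48/2 → 8, 1.43/1 → 1; chars 81.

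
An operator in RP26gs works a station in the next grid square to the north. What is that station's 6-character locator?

RP26gt

Latitude subsquare s = 18; +1 → 19 = t.
The longitude characters are unchanged.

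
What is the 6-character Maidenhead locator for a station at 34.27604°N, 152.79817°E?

QM64jg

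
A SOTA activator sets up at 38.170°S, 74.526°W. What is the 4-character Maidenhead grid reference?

FF21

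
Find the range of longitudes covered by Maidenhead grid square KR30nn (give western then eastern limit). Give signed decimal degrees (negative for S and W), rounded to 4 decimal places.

Field K=10, R=17: +10·20° lon, +17·10° lat → SW at lon 20°, lat 80°.
Square 3, 0: +3·2° lon, +0·1° lat → SW at lon 26°, lat 80°.
Subsquare n=13, n=13: +13·0.0833333° lon, +13·0.0416667° lat → SW at lon 27.0833°, lat 80.5417°.
Cell spans 0.0833333° lon × 0.0416667° lat.
west 27.0833, east 27.1667.

27.0833, 27.1667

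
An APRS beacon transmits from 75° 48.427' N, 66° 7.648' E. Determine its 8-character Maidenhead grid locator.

Shift to the Maidenhead origin (180°W, 90°S): lon 246.12747, lat 165.80712.
Field: 246.12747/20 → 12 → M, 165.80712/10 → 16 → Q; chars MQ.
Square: 6.12747/2 → 3, 5.80712/1 → 5; chars 35.
Subsquare: 0.12747/0.0833333 → 1 → b, 0.80712/0.0416667 → 19 → t; chars bt.
Extended square: 0.04413/0.00833333 → 5, 0.01545/0.00416667 → 3; chars 53.

MQ35bt53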